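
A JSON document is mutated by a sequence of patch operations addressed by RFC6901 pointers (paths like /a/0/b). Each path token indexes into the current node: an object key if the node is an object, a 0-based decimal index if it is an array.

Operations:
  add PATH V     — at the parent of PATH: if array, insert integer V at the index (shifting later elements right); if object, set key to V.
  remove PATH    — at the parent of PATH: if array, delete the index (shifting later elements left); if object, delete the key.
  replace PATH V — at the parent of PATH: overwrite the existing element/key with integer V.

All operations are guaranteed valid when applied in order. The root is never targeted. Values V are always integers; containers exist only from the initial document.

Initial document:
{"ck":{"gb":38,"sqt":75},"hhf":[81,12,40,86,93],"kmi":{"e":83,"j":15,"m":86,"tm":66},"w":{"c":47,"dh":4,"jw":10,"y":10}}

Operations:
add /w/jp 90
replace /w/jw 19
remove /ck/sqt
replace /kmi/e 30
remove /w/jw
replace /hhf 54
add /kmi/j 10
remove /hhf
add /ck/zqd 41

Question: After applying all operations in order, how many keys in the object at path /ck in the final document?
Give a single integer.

Answer: 2

Derivation:
After op 1 (add /w/jp 90): {"ck":{"gb":38,"sqt":75},"hhf":[81,12,40,86,93],"kmi":{"e":83,"j":15,"m":86,"tm":66},"w":{"c":47,"dh":4,"jp":90,"jw":10,"y":10}}
After op 2 (replace /w/jw 19): {"ck":{"gb":38,"sqt":75},"hhf":[81,12,40,86,93],"kmi":{"e":83,"j":15,"m":86,"tm":66},"w":{"c":47,"dh":4,"jp":90,"jw":19,"y":10}}
After op 3 (remove /ck/sqt): {"ck":{"gb":38},"hhf":[81,12,40,86,93],"kmi":{"e":83,"j":15,"m":86,"tm":66},"w":{"c":47,"dh":4,"jp":90,"jw":19,"y":10}}
After op 4 (replace /kmi/e 30): {"ck":{"gb":38},"hhf":[81,12,40,86,93],"kmi":{"e":30,"j":15,"m":86,"tm":66},"w":{"c":47,"dh":4,"jp":90,"jw":19,"y":10}}
After op 5 (remove /w/jw): {"ck":{"gb":38},"hhf":[81,12,40,86,93],"kmi":{"e":30,"j":15,"m":86,"tm":66},"w":{"c":47,"dh":4,"jp":90,"y":10}}
After op 6 (replace /hhf 54): {"ck":{"gb":38},"hhf":54,"kmi":{"e":30,"j":15,"m":86,"tm":66},"w":{"c":47,"dh":4,"jp":90,"y":10}}
After op 7 (add /kmi/j 10): {"ck":{"gb":38},"hhf":54,"kmi":{"e":30,"j":10,"m":86,"tm":66},"w":{"c":47,"dh":4,"jp":90,"y":10}}
After op 8 (remove /hhf): {"ck":{"gb":38},"kmi":{"e":30,"j":10,"m":86,"tm":66},"w":{"c":47,"dh":4,"jp":90,"y":10}}
After op 9 (add /ck/zqd 41): {"ck":{"gb":38,"zqd":41},"kmi":{"e":30,"j":10,"m":86,"tm":66},"w":{"c":47,"dh":4,"jp":90,"y":10}}
Size at path /ck: 2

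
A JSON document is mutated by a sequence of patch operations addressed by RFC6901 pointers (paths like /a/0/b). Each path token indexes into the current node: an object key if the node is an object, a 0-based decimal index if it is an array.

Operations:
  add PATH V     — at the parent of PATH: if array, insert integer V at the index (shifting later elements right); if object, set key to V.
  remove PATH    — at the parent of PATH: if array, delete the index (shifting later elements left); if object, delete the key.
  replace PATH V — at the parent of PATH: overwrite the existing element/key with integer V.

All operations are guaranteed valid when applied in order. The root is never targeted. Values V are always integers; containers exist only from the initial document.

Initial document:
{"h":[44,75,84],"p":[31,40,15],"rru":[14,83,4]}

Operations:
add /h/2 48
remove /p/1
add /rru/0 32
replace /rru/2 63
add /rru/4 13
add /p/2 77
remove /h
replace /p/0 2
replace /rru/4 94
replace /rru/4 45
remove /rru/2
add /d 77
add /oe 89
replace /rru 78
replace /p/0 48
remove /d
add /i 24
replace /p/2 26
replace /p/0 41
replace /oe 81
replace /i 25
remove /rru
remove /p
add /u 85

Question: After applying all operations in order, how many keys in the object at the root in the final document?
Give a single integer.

Answer: 3

Derivation:
After op 1 (add /h/2 48): {"h":[44,75,48,84],"p":[31,40,15],"rru":[14,83,4]}
After op 2 (remove /p/1): {"h":[44,75,48,84],"p":[31,15],"rru":[14,83,4]}
After op 3 (add /rru/0 32): {"h":[44,75,48,84],"p":[31,15],"rru":[32,14,83,4]}
After op 4 (replace /rru/2 63): {"h":[44,75,48,84],"p":[31,15],"rru":[32,14,63,4]}
After op 5 (add /rru/4 13): {"h":[44,75,48,84],"p":[31,15],"rru":[32,14,63,4,13]}
After op 6 (add /p/2 77): {"h":[44,75,48,84],"p":[31,15,77],"rru":[32,14,63,4,13]}
After op 7 (remove /h): {"p":[31,15,77],"rru":[32,14,63,4,13]}
After op 8 (replace /p/0 2): {"p":[2,15,77],"rru":[32,14,63,4,13]}
After op 9 (replace /rru/4 94): {"p":[2,15,77],"rru":[32,14,63,4,94]}
After op 10 (replace /rru/4 45): {"p":[2,15,77],"rru":[32,14,63,4,45]}
After op 11 (remove /rru/2): {"p":[2,15,77],"rru":[32,14,4,45]}
After op 12 (add /d 77): {"d":77,"p":[2,15,77],"rru":[32,14,4,45]}
After op 13 (add /oe 89): {"d":77,"oe":89,"p":[2,15,77],"rru":[32,14,4,45]}
After op 14 (replace /rru 78): {"d":77,"oe":89,"p":[2,15,77],"rru":78}
After op 15 (replace /p/0 48): {"d":77,"oe":89,"p":[48,15,77],"rru":78}
After op 16 (remove /d): {"oe":89,"p":[48,15,77],"rru":78}
After op 17 (add /i 24): {"i":24,"oe":89,"p":[48,15,77],"rru":78}
After op 18 (replace /p/2 26): {"i":24,"oe":89,"p":[48,15,26],"rru":78}
After op 19 (replace /p/0 41): {"i":24,"oe":89,"p":[41,15,26],"rru":78}
After op 20 (replace /oe 81): {"i":24,"oe":81,"p":[41,15,26],"rru":78}
After op 21 (replace /i 25): {"i":25,"oe":81,"p":[41,15,26],"rru":78}
After op 22 (remove /rru): {"i":25,"oe":81,"p":[41,15,26]}
After op 23 (remove /p): {"i":25,"oe":81}
After op 24 (add /u 85): {"i":25,"oe":81,"u":85}
Size at the root: 3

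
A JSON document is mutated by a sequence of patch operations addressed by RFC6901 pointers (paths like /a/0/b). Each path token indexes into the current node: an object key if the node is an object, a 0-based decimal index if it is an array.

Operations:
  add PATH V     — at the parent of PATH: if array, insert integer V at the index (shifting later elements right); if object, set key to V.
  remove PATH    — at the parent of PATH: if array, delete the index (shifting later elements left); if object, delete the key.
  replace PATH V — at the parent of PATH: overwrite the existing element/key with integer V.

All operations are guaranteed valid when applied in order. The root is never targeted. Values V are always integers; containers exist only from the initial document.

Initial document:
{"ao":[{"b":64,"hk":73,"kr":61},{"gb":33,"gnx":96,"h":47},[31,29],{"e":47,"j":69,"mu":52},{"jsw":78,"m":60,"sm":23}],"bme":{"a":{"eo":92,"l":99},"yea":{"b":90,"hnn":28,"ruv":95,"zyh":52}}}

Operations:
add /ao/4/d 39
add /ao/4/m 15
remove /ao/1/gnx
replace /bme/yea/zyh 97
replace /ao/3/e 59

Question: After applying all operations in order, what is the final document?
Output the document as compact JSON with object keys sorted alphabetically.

Answer: {"ao":[{"b":64,"hk":73,"kr":61},{"gb":33,"h":47},[31,29],{"e":59,"j":69,"mu":52},{"d":39,"jsw":78,"m":15,"sm":23}],"bme":{"a":{"eo":92,"l":99},"yea":{"b":90,"hnn":28,"ruv":95,"zyh":97}}}

Derivation:
After op 1 (add /ao/4/d 39): {"ao":[{"b":64,"hk":73,"kr":61},{"gb":33,"gnx":96,"h":47},[31,29],{"e":47,"j":69,"mu":52},{"d":39,"jsw":78,"m":60,"sm":23}],"bme":{"a":{"eo":92,"l":99},"yea":{"b":90,"hnn":28,"ruv":95,"zyh":52}}}
After op 2 (add /ao/4/m 15): {"ao":[{"b":64,"hk":73,"kr":61},{"gb":33,"gnx":96,"h":47},[31,29],{"e":47,"j":69,"mu":52},{"d":39,"jsw":78,"m":15,"sm":23}],"bme":{"a":{"eo":92,"l":99},"yea":{"b":90,"hnn":28,"ruv":95,"zyh":52}}}
After op 3 (remove /ao/1/gnx): {"ao":[{"b":64,"hk":73,"kr":61},{"gb":33,"h":47},[31,29],{"e":47,"j":69,"mu":52},{"d":39,"jsw":78,"m":15,"sm":23}],"bme":{"a":{"eo":92,"l":99},"yea":{"b":90,"hnn":28,"ruv":95,"zyh":52}}}
After op 4 (replace /bme/yea/zyh 97): {"ao":[{"b":64,"hk":73,"kr":61},{"gb":33,"h":47},[31,29],{"e":47,"j":69,"mu":52},{"d":39,"jsw":78,"m":15,"sm":23}],"bme":{"a":{"eo":92,"l":99},"yea":{"b":90,"hnn":28,"ruv":95,"zyh":97}}}
After op 5 (replace /ao/3/e 59): {"ao":[{"b":64,"hk":73,"kr":61},{"gb":33,"h":47},[31,29],{"e":59,"j":69,"mu":52},{"d":39,"jsw":78,"m":15,"sm":23}],"bme":{"a":{"eo":92,"l":99},"yea":{"b":90,"hnn":28,"ruv":95,"zyh":97}}}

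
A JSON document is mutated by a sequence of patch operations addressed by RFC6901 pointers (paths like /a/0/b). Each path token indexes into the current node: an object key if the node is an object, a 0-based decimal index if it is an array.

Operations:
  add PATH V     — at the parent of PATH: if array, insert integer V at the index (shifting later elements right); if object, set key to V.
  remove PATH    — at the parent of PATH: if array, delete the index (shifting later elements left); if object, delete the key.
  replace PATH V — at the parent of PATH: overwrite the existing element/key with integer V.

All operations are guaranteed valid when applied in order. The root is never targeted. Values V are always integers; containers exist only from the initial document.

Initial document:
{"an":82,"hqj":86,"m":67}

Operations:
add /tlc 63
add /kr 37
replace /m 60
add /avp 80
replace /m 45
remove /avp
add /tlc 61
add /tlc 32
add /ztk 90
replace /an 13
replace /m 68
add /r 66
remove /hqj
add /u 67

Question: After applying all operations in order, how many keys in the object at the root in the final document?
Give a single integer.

Answer: 7

Derivation:
After op 1 (add /tlc 63): {"an":82,"hqj":86,"m":67,"tlc":63}
After op 2 (add /kr 37): {"an":82,"hqj":86,"kr":37,"m":67,"tlc":63}
After op 3 (replace /m 60): {"an":82,"hqj":86,"kr":37,"m":60,"tlc":63}
After op 4 (add /avp 80): {"an":82,"avp":80,"hqj":86,"kr":37,"m":60,"tlc":63}
After op 5 (replace /m 45): {"an":82,"avp":80,"hqj":86,"kr":37,"m":45,"tlc":63}
After op 6 (remove /avp): {"an":82,"hqj":86,"kr":37,"m":45,"tlc":63}
After op 7 (add /tlc 61): {"an":82,"hqj":86,"kr":37,"m":45,"tlc":61}
After op 8 (add /tlc 32): {"an":82,"hqj":86,"kr":37,"m":45,"tlc":32}
After op 9 (add /ztk 90): {"an":82,"hqj":86,"kr":37,"m":45,"tlc":32,"ztk":90}
After op 10 (replace /an 13): {"an":13,"hqj":86,"kr":37,"m":45,"tlc":32,"ztk":90}
After op 11 (replace /m 68): {"an":13,"hqj":86,"kr":37,"m":68,"tlc":32,"ztk":90}
After op 12 (add /r 66): {"an":13,"hqj":86,"kr":37,"m":68,"r":66,"tlc":32,"ztk":90}
After op 13 (remove /hqj): {"an":13,"kr":37,"m":68,"r":66,"tlc":32,"ztk":90}
After op 14 (add /u 67): {"an":13,"kr":37,"m":68,"r":66,"tlc":32,"u":67,"ztk":90}
Size at the root: 7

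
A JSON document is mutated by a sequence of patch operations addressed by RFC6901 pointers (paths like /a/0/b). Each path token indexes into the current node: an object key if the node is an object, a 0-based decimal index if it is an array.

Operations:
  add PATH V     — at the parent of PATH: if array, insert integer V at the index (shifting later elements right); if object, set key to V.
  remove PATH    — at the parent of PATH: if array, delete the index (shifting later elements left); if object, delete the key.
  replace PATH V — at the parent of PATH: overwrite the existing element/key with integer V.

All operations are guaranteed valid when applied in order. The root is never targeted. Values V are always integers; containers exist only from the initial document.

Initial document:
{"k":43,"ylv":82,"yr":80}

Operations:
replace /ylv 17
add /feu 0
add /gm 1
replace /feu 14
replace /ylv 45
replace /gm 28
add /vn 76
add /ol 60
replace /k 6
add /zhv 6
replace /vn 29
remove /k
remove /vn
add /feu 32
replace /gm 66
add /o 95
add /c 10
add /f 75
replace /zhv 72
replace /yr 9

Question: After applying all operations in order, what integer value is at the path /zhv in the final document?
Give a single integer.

Answer: 72

Derivation:
After op 1 (replace /ylv 17): {"k":43,"ylv":17,"yr":80}
After op 2 (add /feu 0): {"feu":0,"k":43,"ylv":17,"yr":80}
After op 3 (add /gm 1): {"feu":0,"gm":1,"k":43,"ylv":17,"yr":80}
After op 4 (replace /feu 14): {"feu":14,"gm":1,"k":43,"ylv":17,"yr":80}
After op 5 (replace /ylv 45): {"feu":14,"gm":1,"k":43,"ylv":45,"yr":80}
After op 6 (replace /gm 28): {"feu":14,"gm":28,"k":43,"ylv":45,"yr":80}
After op 7 (add /vn 76): {"feu":14,"gm":28,"k":43,"vn":76,"ylv":45,"yr":80}
After op 8 (add /ol 60): {"feu":14,"gm":28,"k":43,"ol":60,"vn":76,"ylv":45,"yr":80}
After op 9 (replace /k 6): {"feu":14,"gm":28,"k":6,"ol":60,"vn":76,"ylv":45,"yr":80}
After op 10 (add /zhv 6): {"feu":14,"gm":28,"k":6,"ol":60,"vn":76,"ylv":45,"yr":80,"zhv":6}
After op 11 (replace /vn 29): {"feu":14,"gm":28,"k":6,"ol":60,"vn":29,"ylv":45,"yr":80,"zhv":6}
After op 12 (remove /k): {"feu":14,"gm":28,"ol":60,"vn":29,"ylv":45,"yr":80,"zhv":6}
After op 13 (remove /vn): {"feu":14,"gm":28,"ol":60,"ylv":45,"yr":80,"zhv":6}
After op 14 (add /feu 32): {"feu":32,"gm":28,"ol":60,"ylv":45,"yr":80,"zhv":6}
After op 15 (replace /gm 66): {"feu":32,"gm":66,"ol":60,"ylv":45,"yr":80,"zhv":6}
After op 16 (add /o 95): {"feu":32,"gm":66,"o":95,"ol":60,"ylv":45,"yr":80,"zhv":6}
After op 17 (add /c 10): {"c":10,"feu":32,"gm":66,"o":95,"ol":60,"ylv":45,"yr":80,"zhv":6}
After op 18 (add /f 75): {"c":10,"f":75,"feu":32,"gm":66,"o":95,"ol":60,"ylv":45,"yr":80,"zhv":6}
After op 19 (replace /zhv 72): {"c":10,"f":75,"feu":32,"gm":66,"o":95,"ol":60,"ylv":45,"yr":80,"zhv":72}
After op 20 (replace /yr 9): {"c":10,"f":75,"feu":32,"gm":66,"o":95,"ol":60,"ylv":45,"yr":9,"zhv":72}
Value at /zhv: 72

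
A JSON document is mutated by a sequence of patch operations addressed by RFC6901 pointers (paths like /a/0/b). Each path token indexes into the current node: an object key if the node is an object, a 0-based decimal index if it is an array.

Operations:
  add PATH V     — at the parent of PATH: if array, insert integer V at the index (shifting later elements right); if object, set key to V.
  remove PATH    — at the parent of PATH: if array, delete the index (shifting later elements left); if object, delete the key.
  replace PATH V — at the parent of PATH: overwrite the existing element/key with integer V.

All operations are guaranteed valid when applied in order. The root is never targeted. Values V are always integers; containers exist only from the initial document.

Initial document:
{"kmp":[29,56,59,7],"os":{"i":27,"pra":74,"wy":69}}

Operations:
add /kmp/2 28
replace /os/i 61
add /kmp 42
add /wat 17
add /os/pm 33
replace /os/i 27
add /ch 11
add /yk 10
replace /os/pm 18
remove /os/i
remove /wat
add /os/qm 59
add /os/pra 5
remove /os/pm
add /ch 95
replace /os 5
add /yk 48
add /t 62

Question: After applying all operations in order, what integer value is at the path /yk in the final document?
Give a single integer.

After op 1 (add /kmp/2 28): {"kmp":[29,56,28,59,7],"os":{"i":27,"pra":74,"wy":69}}
After op 2 (replace /os/i 61): {"kmp":[29,56,28,59,7],"os":{"i":61,"pra":74,"wy":69}}
After op 3 (add /kmp 42): {"kmp":42,"os":{"i":61,"pra":74,"wy":69}}
After op 4 (add /wat 17): {"kmp":42,"os":{"i":61,"pra":74,"wy":69},"wat":17}
After op 5 (add /os/pm 33): {"kmp":42,"os":{"i":61,"pm":33,"pra":74,"wy":69},"wat":17}
After op 6 (replace /os/i 27): {"kmp":42,"os":{"i":27,"pm":33,"pra":74,"wy":69},"wat":17}
After op 7 (add /ch 11): {"ch":11,"kmp":42,"os":{"i":27,"pm":33,"pra":74,"wy":69},"wat":17}
After op 8 (add /yk 10): {"ch":11,"kmp":42,"os":{"i":27,"pm":33,"pra":74,"wy":69},"wat":17,"yk":10}
After op 9 (replace /os/pm 18): {"ch":11,"kmp":42,"os":{"i":27,"pm":18,"pra":74,"wy":69},"wat":17,"yk":10}
After op 10 (remove /os/i): {"ch":11,"kmp":42,"os":{"pm":18,"pra":74,"wy":69},"wat":17,"yk":10}
After op 11 (remove /wat): {"ch":11,"kmp":42,"os":{"pm":18,"pra":74,"wy":69},"yk":10}
After op 12 (add /os/qm 59): {"ch":11,"kmp":42,"os":{"pm":18,"pra":74,"qm":59,"wy":69},"yk":10}
After op 13 (add /os/pra 5): {"ch":11,"kmp":42,"os":{"pm":18,"pra":5,"qm":59,"wy":69},"yk":10}
After op 14 (remove /os/pm): {"ch":11,"kmp":42,"os":{"pra":5,"qm":59,"wy":69},"yk":10}
After op 15 (add /ch 95): {"ch":95,"kmp":42,"os":{"pra":5,"qm":59,"wy":69},"yk":10}
After op 16 (replace /os 5): {"ch":95,"kmp":42,"os":5,"yk":10}
After op 17 (add /yk 48): {"ch":95,"kmp":42,"os":5,"yk":48}
After op 18 (add /t 62): {"ch":95,"kmp":42,"os":5,"t":62,"yk":48}
Value at /yk: 48

Answer: 48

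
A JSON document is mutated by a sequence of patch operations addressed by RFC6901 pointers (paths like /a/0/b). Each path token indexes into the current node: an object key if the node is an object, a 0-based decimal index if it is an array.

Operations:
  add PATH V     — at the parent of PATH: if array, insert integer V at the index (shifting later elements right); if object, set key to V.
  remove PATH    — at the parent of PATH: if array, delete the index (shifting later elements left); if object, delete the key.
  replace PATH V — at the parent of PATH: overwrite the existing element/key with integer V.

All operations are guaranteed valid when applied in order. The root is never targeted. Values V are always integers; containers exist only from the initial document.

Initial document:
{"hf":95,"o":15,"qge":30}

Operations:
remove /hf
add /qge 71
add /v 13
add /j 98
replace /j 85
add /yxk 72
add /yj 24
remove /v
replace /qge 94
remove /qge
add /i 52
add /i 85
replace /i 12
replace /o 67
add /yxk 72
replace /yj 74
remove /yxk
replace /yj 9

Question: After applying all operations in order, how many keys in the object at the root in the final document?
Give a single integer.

Answer: 4

Derivation:
After op 1 (remove /hf): {"o":15,"qge":30}
After op 2 (add /qge 71): {"o":15,"qge":71}
After op 3 (add /v 13): {"o":15,"qge":71,"v":13}
After op 4 (add /j 98): {"j":98,"o":15,"qge":71,"v":13}
After op 5 (replace /j 85): {"j":85,"o":15,"qge":71,"v":13}
After op 6 (add /yxk 72): {"j":85,"o":15,"qge":71,"v":13,"yxk":72}
After op 7 (add /yj 24): {"j":85,"o":15,"qge":71,"v":13,"yj":24,"yxk":72}
After op 8 (remove /v): {"j":85,"o":15,"qge":71,"yj":24,"yxk":72}
After op 9 (replace /qge 94): {"j":85,"o":15,"qge":94,"yj":24,"yxk":72}
After op 10 (remove /qge): {"j":85,"o":15,"yj":24,"yxk":72}
After op 11 (add /i 52): {"i":52,"j":85,"o":15,"yj":24,"yxk":72}
After op 12 (add /i 85): {"i":85,"j":85,"o":15,"yj":24,"yxk":72}
After op 13 (replace /i 12): {"i":12,"j":85,"o":15,"yj":24,"yxk":72}
After op 14 (replace /o 67): {"i":12,"j":85,"o":67,"yj":24,"yxk":72}
After op 15 (add /yxk 72): {"i":12,"j":85,"o":67,"yj":24,"yxk":72}
After op 16 (replace /yj 74): {"i":12,"j":85,"o":67,"yj":74,"yxk":72}
After op 17 (remove /yxk): {"i":12,"j":85,"o":67,"yj":74}
After op 18 (replace /yj 9): {"i":12,"j":85,"o":67,"yj":9}
Size at the root: 4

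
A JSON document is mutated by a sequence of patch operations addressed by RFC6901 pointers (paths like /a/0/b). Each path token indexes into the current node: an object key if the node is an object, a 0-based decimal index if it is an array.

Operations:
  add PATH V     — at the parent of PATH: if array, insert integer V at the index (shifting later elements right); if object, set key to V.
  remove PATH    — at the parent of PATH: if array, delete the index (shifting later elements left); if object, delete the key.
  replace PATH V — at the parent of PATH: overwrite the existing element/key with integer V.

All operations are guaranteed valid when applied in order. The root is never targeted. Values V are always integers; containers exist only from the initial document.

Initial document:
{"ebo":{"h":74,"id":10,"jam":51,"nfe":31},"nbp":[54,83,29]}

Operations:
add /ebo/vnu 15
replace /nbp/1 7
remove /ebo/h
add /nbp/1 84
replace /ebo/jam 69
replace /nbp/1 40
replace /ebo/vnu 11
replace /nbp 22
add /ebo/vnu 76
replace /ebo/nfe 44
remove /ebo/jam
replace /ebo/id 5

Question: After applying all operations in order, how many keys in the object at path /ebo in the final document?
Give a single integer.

Answer: 3

Derivation:
After op 1 (add /ebo/vnu 15): {"ebo":{"h":74,"id":10,"jam":51,"nfe":31,"vnu":15},"nbp":[54,83,29]}
After op 2 (replace /nbp/1 7): {"ebo":{"h":74,"id":10,"jam":51,"nfe":31,"vnu":15},"nbp":[54,7,29]}
After op 3 (remove /ebo/h): {"ebo":{"id":10,"jam":51,"nfe":31,"vnu":15},"nbp":[54,7,29]}
After op 4 (add /nbp/1 84): {"ebo":{"id":10,"jam":51,"nfe":31,"vnu":15},"nbp":[54,84,7,29]}
After op 5 (replace /ebo/jam 69): {"ebo":{"id":10,"jam":69,"nfe":31,"vnu":15},"nbp":[54,84,7,29]}
After op 6 (replace /nbp/1 40): {"ebo":{"id":10,"jam":69,"nfe":31,"vnu":15},"nbp":[54,40,7,29]}
After op 7 (replace /ebo/vnu 11): {"ebo":{"id":10,"jam":69,"nfe":31,"vnu":11},"nbp":[54,40,7,29]}
After op 8 (replace /nbp 22): {"ebo":{"id":10,"jam":69,"nfe":31,"vnu":11},"nbp":22}
After op 9 (add /ebo/vnu 76): {"ebo":{"id":10,"jam":69,"nfe":31,"vnu":76},"nbp":22}
After op 10 (replace /ebo/nfe 44): {"ebo":{"id":10,"jam":69,"nfe":44,"vnu":76},"nbp":22}
After op 11 (remove /ebo/jam): {"ebo":{"id":10,"nfe":44,"vnu":76},"nbp":22}
After op 12 (replace /ebo/id 5): {"ebo":{"id":5,"nfe":44,"vnu":76},"nbp":22}
Size at path /ebo: 3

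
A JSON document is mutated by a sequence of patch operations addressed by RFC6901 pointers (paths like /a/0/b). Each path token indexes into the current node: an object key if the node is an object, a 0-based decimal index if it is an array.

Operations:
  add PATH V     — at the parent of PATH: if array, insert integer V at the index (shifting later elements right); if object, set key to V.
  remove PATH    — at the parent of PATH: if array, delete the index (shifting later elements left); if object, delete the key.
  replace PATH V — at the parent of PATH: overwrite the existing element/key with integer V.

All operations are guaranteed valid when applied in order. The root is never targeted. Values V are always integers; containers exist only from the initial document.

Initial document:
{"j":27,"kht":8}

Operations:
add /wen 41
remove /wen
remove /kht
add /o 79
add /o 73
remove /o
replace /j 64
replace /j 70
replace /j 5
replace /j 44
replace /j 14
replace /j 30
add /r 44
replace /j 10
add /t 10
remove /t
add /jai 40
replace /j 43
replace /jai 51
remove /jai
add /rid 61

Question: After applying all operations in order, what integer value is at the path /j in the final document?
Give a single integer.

Answer: 43

Derivation:
After op 1 (add /wen 41): {"j":27,"kht":8,"wen":41}
After op 2 (remove /wen): {"j":27,"kht":8}
After op 3 (remove /kht): {"j":27}
After op 4 (add /o 79): {"j":27,"o":79}
After op 5 (add /o 73): {"j":27,"o":73}
After op 6 (remove /o): {"j":27}
After op 7 (replace /j 64): {"j":64}
After op 8 (replace /j 70): {"j":70}
After op 9 (replace /j 5): {"j":5}
After op 10 (replace /j 44): {"j":44}
After op 11 (replace /j 14): {"j":14}
After op 12 (replace /j 30): {"j":30}
After op 13 (add /r 44): {"j":30,"r":44}
After op 14 (replace /j 10): {"j":10,"r":44}
After op 15 (add /t 10): {"j":10,"r":44,"t":10}
After op 16 (remove /t): {"j":10,"r":44}
After op 17 (add /jai 40): {"j":10,"jai":40,"r":44}
After op 18 (replace /j 43): {"j":43,"jai":40,"r":44}
After op 19 (replace /jai 51): {"j":43,"jai":51,"r":44}
After op 20 (remove /jai): {"j":43,"r":44}
After op 21 (add /rid 61): {"j":43,"r":44,"rid":61}
Value at /j: 43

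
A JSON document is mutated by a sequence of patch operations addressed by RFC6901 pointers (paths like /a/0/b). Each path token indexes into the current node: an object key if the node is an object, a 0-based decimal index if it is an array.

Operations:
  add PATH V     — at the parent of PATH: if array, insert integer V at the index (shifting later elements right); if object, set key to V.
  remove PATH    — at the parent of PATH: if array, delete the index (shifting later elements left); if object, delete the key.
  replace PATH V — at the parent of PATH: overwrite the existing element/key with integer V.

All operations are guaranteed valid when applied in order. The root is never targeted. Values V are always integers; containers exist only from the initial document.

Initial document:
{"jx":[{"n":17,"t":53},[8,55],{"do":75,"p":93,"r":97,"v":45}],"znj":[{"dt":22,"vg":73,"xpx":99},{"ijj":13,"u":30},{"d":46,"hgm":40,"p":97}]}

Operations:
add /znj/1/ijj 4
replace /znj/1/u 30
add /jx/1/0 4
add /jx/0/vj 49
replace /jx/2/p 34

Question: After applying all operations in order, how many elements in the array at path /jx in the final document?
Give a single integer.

Answer: 3

Derivation:
After op 1 (add /znj/1/ijj 4): {"jx":[{"n":17,"t":53},[8,55],{"do":75,"p":93,"r":97,"v":45}],"znj":[{"dt":22,"vg":73,"xpx":99},{"ijj":4,"u":30},{"d":46,"hgm":40,"p":97}]}
After op 2 (replace /znj/1/u 30): {"jx":[{"n":17,"t":53},[8,55],{"do":75,"p":93,"r":97,"v":45}],"znj":[{"dt":22,"vg":73,"xpx":99},{"ijj":4,"u":30},{"d":46,"hgm":40,"p":97}]}
After op 3 (add /jx/1/0 4): {"jx":[{"n":17,"t":53},[4,8,55],{"do":75,"p":93,"r":97,"v":45}],"znj":[{"dt":22,"vg":73,"xpx":99},{"ijj":4,"u":30},{"d":46,"hgm":40,"p":97}]}
After op 4 (add /jx/0/vj 49): {"jx":[{"n":17,"t":53,"vj":49},[4,8,55],{"do":75,"p":93,"r":97,"v":45}],"znj":[{"dt":22,"vg":73,"xpx":99},{"ijj":4,"u":30},{"d":46,"hgm":40,"p":97}]}
After op 5 (replace /jx/2/p 34): {"jx":[{"n":17,"t":53,"vj":49},[4,8,55],{"do":75,"p":34,"r":97,"v":45}],"znj":[{"dt":22,"vg":73,"xpx":99},{"ijj":4,"u":30},{"d":46,"hgm":40,"p":97}]}
Size at path /jx: 3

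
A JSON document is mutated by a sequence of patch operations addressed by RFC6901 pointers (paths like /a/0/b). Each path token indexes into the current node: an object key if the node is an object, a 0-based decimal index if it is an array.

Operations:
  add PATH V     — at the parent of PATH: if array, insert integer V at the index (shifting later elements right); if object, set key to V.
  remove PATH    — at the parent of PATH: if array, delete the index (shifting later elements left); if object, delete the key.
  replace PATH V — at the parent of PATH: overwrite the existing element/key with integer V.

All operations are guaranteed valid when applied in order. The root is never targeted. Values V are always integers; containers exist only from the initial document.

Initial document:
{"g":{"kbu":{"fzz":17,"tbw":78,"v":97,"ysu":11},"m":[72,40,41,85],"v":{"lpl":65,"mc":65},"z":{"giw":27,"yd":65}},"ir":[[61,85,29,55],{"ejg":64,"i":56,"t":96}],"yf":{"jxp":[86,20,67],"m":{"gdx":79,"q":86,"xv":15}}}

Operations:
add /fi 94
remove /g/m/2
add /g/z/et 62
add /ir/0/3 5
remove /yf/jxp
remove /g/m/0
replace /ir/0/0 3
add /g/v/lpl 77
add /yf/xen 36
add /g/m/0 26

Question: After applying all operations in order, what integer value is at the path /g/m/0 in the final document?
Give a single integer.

After op 1 (add /fi 94): {"fi":94,"g":{"kbu":{"fzz":17,"tbw":78,"v":97,"ysu":11},"m":[72,40,41,85],"v":{"lpl":65,"mc":65},"z":{"giw":27,"yd":65}},"ir":[[61,85,29,55],{"ejg":64,"i":56,"t":96}],"yf":{"jxp":[86,20,67],"m":{"gdx":79,"q":86,"xv":15}}}
After op 2 (remove /g/m/2): {"fi":94,"g":{"kbu":{"fzz":17,"tbw":78,"v":97,"ysu":11},"m":[72,40,85],"v":{"lpl":65,"mc":65},"z":{"giw":27,"yd":65}},"ir":[[61,85,29,55],{"ejg":64,"i":56,"t":96}],"yf":{"jxp":[86,20,67],"m":{"gdx":79,"q":86,"xv":15}}}
After op 3 (add /g/z/et 62): {"fi":94,"g":{"kbu":{"fzz":17,"tbw":78,"v":97,"ysu":11},"m":[72,40,85],"v":{"lpl":65,"mc":65},"z":{"et":62,"giw":27,"yd":65}},"ir":[[61,85,29,55],{"ejg":64,"i":56,"t":96}],"yf":{"jxp":[86,20,67],"m":{"gdx":79,"q":86,"xv":15}}}
After op 4 (add /ir/0/3 5): {"fi":94,"g":{"kbu":{"fzz":17,"tbw":78,"v":97,"ysu":11},"m":[72,40,85],"v":{"lpl":65,"mc":65},"z":{"et":62,"giw":27,"yd":65}},"ir":[[61,85,29,5,55],{"ejg":64,"i":56,"t":96}],"yf":{"jxp":[86,20,67],"m":{"gdx":79,"q":86,"xv":15}}}
After op 5 (remove /yf/jxp): {"fi":94,"g":{"kbu":{"fzz":17,"tbw":78,"v":97,"ysu":11},"m":[72,40,85],"v":{"lpl":65,"mc":65},"z":{"et":62,"giw":27,"yd":65}},"ir":[[61,85,29,5,55],{"ejg":64,"i":56,"t":96}],"yf":{"m":{"gdx":79,"q":86,"xv":15}}}
After op 6 (remove /g/m/0): {"fi":94,"g":{"kbu":{"fzz":17,"tbw":78,"v":97,"ysu":11},"m":[40,85],"v":{"lpl":65,"mc":65},"z":{"et":62,"giw":27,"yd":65}},"ir":[[61,85,29,5,55],{"ejg":64,"i":56,"t":96}],"yf":{"m":{"gdx":79,"q":86,"xv":15}}}
After op 7 (replace /ir/0/0 3): {"fi":94,"g":{"kbu":{"fzz":17,"tbw":78,"v":97,"ysu":11},"m":[40,85],"v":{"lpl":65,"mc":65},"z":{"et":62,"giw":27,"yd":65}},"ir":[[3,85,29,5,55],{"ejg":64,"i":56,"t":96}],"yf":{"m":{"gdx":79,"q":86,"xv":15}}}
After op 8 (add /g/v/lpl 77): {"fi":94,"g":{"kbu":{"fzz":17,"tbw":78,"v":97,"ysu":11},"m":[40,85],"v":{"lpl":77,"mc":65},"z":{"et":62,"giw":27,"yd":65}},"ir":[[3,85,29,5,55],{"ejg":64,"i":56,"t":96}],"yf":{"m":{"gdx":79,"q":86,"xv":15}}}
After op 9 (add /yf/xen 36): {"fi":94,"g":{"kbu":{"fzz":17,"tbw":78,"v":97,"ysu":11},"m":[40,85],"v":{"lpl":77,"mc":65},"z":{"et":62,"giw":27,"yd":65}},"ir":[[3,85,29,5,55],{"ejg":64,"i":56,"t":96}],"yf":{"m":{"gdx":79,"q":86,"xv":15},"xen":36}}
After op 10 (add /g/m/0 26): {"fi":94,"g":{"kbu":{"fzz":17,"tbw":78,"v":97,"ysu":11},"m":[26,40,85],"v":{"lpl":77,"mc":65},"z":{"et":62,"giw":27,"yd":65}},"ir":[[3,85,29,5,55],{"ejg":64,"i":56,"t":96}],"yf":{"m":{"gdx":79,"q":86,"xv":15},"xen":36}}
Value at /g/m/0: 26

Answer: 26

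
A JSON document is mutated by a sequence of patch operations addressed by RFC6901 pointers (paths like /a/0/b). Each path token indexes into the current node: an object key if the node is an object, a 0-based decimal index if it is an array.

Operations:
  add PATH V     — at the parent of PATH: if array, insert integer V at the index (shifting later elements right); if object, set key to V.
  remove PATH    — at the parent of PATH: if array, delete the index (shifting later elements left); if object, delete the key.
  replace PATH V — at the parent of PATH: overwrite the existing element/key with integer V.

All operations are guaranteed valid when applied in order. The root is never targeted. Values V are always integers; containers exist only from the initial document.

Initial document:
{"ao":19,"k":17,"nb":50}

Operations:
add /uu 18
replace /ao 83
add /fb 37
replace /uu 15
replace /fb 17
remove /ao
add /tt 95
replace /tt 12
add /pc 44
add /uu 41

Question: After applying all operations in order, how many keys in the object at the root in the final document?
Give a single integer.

After op 1 (add /uu 18): {"ao":19,"k":17,"nb":50,"uu":18}
After op 2 (replace /ao 83): {"ao":83,"k":17,"nb":50,"uu":18}
After op 3 (add /fb 37): {"ao":83,"fb":37,"k":17,"nb":50,"uu":18}
After op 4 (replace /uu 15): {"ao":83,"fb":37,"k":17,"nb":50,"uu":15}
After op 5 (replace /fb 17): {"ao":83,"fb":17,"k":17,"nb":50,"uu":15}
After op 6 (remove /ao): {"fb":17,"k":17,"nb":50,"uu":15}
After op 7 (add /tt 95): {"fb":17,"k":17,"nb":50,"tt":95,"uu":15}
After op 8 (replace /tt 12): {"fb":17,"k":17,"nb":50,"tt":12,"uu":15}
After op 9 (add /pc 44): {"fb":17,"k":17,"nb":50,"pc":44,"tt":12,"uu":15}
After op 10 (add /uu 41): {"fb":17,"k":17,"nb":50,"pc":44,"tt":12,"uu":41}
Size at the root: 6

Answer: 6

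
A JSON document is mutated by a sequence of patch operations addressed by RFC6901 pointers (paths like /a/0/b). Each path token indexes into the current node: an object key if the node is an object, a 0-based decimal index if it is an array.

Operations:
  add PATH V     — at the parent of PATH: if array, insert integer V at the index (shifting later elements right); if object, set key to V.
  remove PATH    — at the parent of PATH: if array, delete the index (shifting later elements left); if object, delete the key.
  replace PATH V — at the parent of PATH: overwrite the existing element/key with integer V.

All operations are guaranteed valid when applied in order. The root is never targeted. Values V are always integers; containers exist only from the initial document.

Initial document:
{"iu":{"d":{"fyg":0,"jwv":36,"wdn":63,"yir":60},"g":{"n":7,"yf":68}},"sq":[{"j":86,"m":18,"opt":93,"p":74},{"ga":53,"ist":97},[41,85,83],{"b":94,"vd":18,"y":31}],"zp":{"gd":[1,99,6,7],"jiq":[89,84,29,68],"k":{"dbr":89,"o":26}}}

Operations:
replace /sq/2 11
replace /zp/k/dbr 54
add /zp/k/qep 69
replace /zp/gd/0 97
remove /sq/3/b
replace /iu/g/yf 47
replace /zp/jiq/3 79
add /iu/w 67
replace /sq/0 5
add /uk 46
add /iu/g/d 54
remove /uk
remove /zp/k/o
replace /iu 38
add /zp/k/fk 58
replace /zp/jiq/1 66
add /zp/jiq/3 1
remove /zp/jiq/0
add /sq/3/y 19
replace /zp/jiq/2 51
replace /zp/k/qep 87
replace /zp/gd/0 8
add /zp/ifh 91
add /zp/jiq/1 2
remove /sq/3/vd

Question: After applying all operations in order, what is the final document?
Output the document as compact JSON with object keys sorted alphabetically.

Answer: {"iu":38,"sq":[5,{"ga":53,"ist":97},11,{"y":19}],"zp":{"gd":[8,99,6,7],"ifh":91,"jiq":[66,2,29,51,79],"k":{"dbr":54,"fk":58,"qep":87}}}

Derivation:
After op 1 (replace /sq/2 11): {"iu":{"d":{"fyg":0,"jwv":36,"wdn":63,"yir":60},"g":{"n":7,"yf":68}},"sq":[{"j":86,"m":18,"opt":93,"p":74},{"ga":53,"ist":97},11,{"b":94,"vd":18,"y":31}],"zp":{"gd":[1,99,6,7],"jiq":[89,84,29,68],"k":{"dbr":89,"o":26}}}
After op 2 (replace /zp/k/dbr 54): {"iu":{"d":{"fyg":0,"jwv":36,"wdn":63,"yir":60},"g":{"n":7,"yf":68}},"sq":[{"j":86,"m":18,"opt":93,"p":74},{"ga":53,"ist":97},11,{"b":94,"vd":18,"y":31}],"zp":{"gd":[1,99,6,7],"jiq":[89,84,29,68],"k":{"dbr":54,"o":26}}}
After op 3 (add /zp/k/qep 69): {"iu":{"d":{"fyg":0,"jwv":36,"wdn":63,"yir":60},"g":{"n":7,"yf":68}},"sq":[{"j":86,"m":18,"opt":93,"p":74},{"ga":53,"ist":97},11,{"b":94,"vd":18,"y":31}],"zp":{"gd":[1,99,6,7],"jiq":[89,84,29,68],"k":{"dbr":54,"o":26,"qep":69}}}
After op 4 (replace /zp/gd/0 97): {"iu":{"d":{"fyg":0,"jwv":36,"wdn":63,"yir":60},"g":{"n":7,"yf":68}},"sq":[{"j":86,"m":18,"opt":93,"p":74},{"ga":53,"ist":97},11,{"b":94,"vd":18,"y":31}],"zp":{"gd":[97,99,6,7],"jiq":[89,84,29,68],"k":{"dbr":54,"o":26,"qep":69}}}
After op 5 (remove /sq/3/b): {"iu":{"d":{"fyg":0,"jwv":36,"wdn":63,"yir":60},"g":{"n":7,"yf":68}},"sq":[{"j":86,"m":18,"opt":93,"p":74},{"ga":53,"ist":97},11,{"vd":18,"y":31}],"zp":{"gd":[97,99,6,7],"jiq":[89,84,29,68],"k":{"dbr":54,"o":26,"qep":69}}}
After op 6 (replace /iu/g/yf 47): {"iu":{"d":{"fyg":0,"jwv":36,"wdn":63,"yir":60},"g":{"n":7,"yf":47}},"sq":[{"j":86,"m":18,"opt":93,"p":74},{"ga":53,"ist":97},11,{"vd":18,"y":31}],"zp":{"gd":[97,99,6,7],"jiq":[89,84,29,68],"k":{"dbr":54,"o":26,"qep":69}}}
After op 7 (replace /zp/jiq/3 79): {"iu":{"d":{"fyg":0,"jwv":36,"wdn":63,"yir":60},"g":{"n":7,"yf":47}},"sq":[{"j":86,"m":18,"opt":93,"p":74},{"ga":53,"ist":97},11,{"vd":18,"y":31}],"zp":{"gd":[97,99,6,7],"jiq":[89,84,29,79],"k":{"dbr":54,"o":26,"qep":69}}}
After op 8 (add /iu/w 67): {"iu":{"d":{"fyg":0,"jwv":36,"wdn":63,"yir":60},"g":{"n":7,"yf":47},"w":67},"sq":[{"j":86,"m":18,"opt":93,"p":74},{"ga":53,"ist":97},11,{"vd":18,"y":31}],"zp":{"gd":[97,99,6,7],"jiq":[89,84,29,79],"k":{"dbr":54,"o":26,"qep":69}}}
After op 9 (replace /sq/0 5): {"iu":{"d":{"fyg":0,"jwv":36,"wdn":63,"yir":60},"g":{"n":7,"yf":47},"w":67},"sq":[5,{"ga":53,"ist":97},11,{"vd":18,"y":31}],"zp":{"gd":[97,99,6,7],"jiq":[89,84,29,79],"k":{"dbr":54,"o":26,"qep":69}}}
After op 10 (add /uk 46): {"iu":{"d":{"fyg":0,"jwv":36,"wdn":63,"yir":60},"g":{"n":7,"yf":47},"w":67},"sq":[5,{"ga":53,"ist":97},11,{"vd":18,"y":31}],"uk":46,"zp":{"gd":[97,99,6,7],"jiq":[89,84,29,79],"k":{"dbr":54,"o":26,"qep":69}}}
After op 11 (add /iu/g/d 54): {"iu":{"d":{"fyg":0,"jwv":36,"wdn":63,"yir":60},"g":{"d":54,"n":7,"yf":47},"w":67},"sq":[5,{"ga":53,"ist":97},11,{"vd":18,"y":31}],"uk":46,"zp":{"gd":[97,99,6,7],"jiq":[89,84,29,79],"k":{"dbr":54,"o":26,"qep":69}}}
After op 12 (remove /uk): {"iu":{"d":{"fyg":0,"jwv":36,"wdn":63,"yir":60},"g":{"d":54,"n":7,"yf":47},"w":67},"sq":[5,{"ga":53,"ist":97},11,{"vd":18,"y":31}],"zp":{"gd":[97,99,6,7],"jiq":[89,84,29,79],"k":{"dbr":54,"o":26,"qep":69}}}
After op 13 (remove /zp/k/o): {"iu":{"d":{"fyg":0,"jwv":36,"wdn":63,"yir":60},"g":{"d":54,"n":7,"yf":47},"w":67},"sq":[5,{"ga":53,"ist":97},11,{"vd":18,"y":31}],"zp":{"gd":[97,99,6,7],"jiq":[89,84,29,79],"k":{"dbr":54,"qep":69}}}
After op 14 (replace /iu 38): {"iu":38,"sq":[5,{"ga":53,"ist":97},11,{"vd":18,"y":31}],"zp":{"gd":[97,99,6,7],"jiq":[89,84,29,79],"k":{"dbr":54,"qep":69}}}
After op 15 (add /zp/k/fk 58): {"iu":38,"sq":[5,{"ga":53,"ist":97},11,{"vd":18,"y":31}],"zp":{"gd":[97,99,6,7],"jiq":[89,84,29,79],"k":{"dbr":54,"fk":58,"qep":69}}}
After op 16 (replace /zp/jiq/1 66): {"iu":38,"sq":[5,{"ga":53,"ist":97},11,{"vd":18,"y":31}],"zp":{"gd":[97,99,6,7],"jiq":[89,66,29,79],"k":{"dbr":54,"fk":58,"qep":69}}}
After op 17 (add /zp/jiq/3 1): {"iu":38,"sq":[5,{"ga":53,"ist":97},11,{"vd":18,"y":31}],"zp":{"gd":[97,99,6,7],"jiq":[89,66,29,1,79],"k":{"dbr":54,"fk":58,"qep":69}}}
After op 18 (remove /zp/jiq/0): {"iu":38,"sq":[5,{"ga":53,"ist":97},11,{"vd":18,"y":31}],"zp":{"gd":[97,99,6,7],"jiq":[66,29,1,79],"k":{"dbr":54,"fk":58,"qep":69}}}
After op 19 (add /sq/3/y 19): {"iu":38,"sq":[5,{"ga":53,"ist":97},11,{"vd":18,"y":19}],"zp":{"gd":[97,99,6,7],"jiq":[66,29,1,79],"k":{"dbr":54,"fk":58,"qep":69}}}
After op 20 (replace /zp/jiq/2 51): {"iu":38,"sq":[5,{"ga":53,"ist":97},11,{"vd":18,"y":19}],"zp":{"gd":[97,99,6,7],"jiq":[66,29,51,79],"k":{"dbr":54,"fk":58,"qep":69}}}
After op 21 (replace /zp/k/qep 87): {"iu":38,"sq":[5,{"ga":53,"ist":97},11,{"vd":18,"y":19}],"zp":{"gd":[97,99,6,7],"jiq":[66,29,51,79],"k":{"dbr":54,"fk":58,"qep":87}}}
After op 22 (replace /zp/gd/0 8): {"iu":38,"sq":[5,{"ga":53,"ist":97},11,{"vd":18,"y":19}],"zp":{"gd":[8,99,6,7],"jiq":[66,29,51,79],"k":{"dbr":54,"fk":58,"qep":87}}}
After op 23 (add /zp/ifh 91): {"iu":38,"sq":[5,{"ga":53,"ist":97},11,{"vd":18,"y":19}],"zp":{"gd":[8,99,6,7],"ifh":91,"jiq":[66,29,51,79],"k":{"dbr":54,"fk":58,"qep":87}}}
After op 24 (add /zp/jiq/1 2): {"iu":38,"sq":[5,{"ga":53,"ist":97},11,{"vd":18,"y":19}],"zp":{"gd":[8,99,6,7],"ifh":91,"jiq":[66,2,29,51,79],"k":{"dbr":54,"fk":58,"qep":87}}}
After op 25 (remove /sq/3/vd): {"iu":38,"sq":[5,{"ga":53,"ist":97},11,{"y":19}],"zp":{"gd":[8,99,6,7],"ifh":91,"jiq":[66,2,29,51,79],"k":{"dbr":54,"fk":58,"qep":87}}}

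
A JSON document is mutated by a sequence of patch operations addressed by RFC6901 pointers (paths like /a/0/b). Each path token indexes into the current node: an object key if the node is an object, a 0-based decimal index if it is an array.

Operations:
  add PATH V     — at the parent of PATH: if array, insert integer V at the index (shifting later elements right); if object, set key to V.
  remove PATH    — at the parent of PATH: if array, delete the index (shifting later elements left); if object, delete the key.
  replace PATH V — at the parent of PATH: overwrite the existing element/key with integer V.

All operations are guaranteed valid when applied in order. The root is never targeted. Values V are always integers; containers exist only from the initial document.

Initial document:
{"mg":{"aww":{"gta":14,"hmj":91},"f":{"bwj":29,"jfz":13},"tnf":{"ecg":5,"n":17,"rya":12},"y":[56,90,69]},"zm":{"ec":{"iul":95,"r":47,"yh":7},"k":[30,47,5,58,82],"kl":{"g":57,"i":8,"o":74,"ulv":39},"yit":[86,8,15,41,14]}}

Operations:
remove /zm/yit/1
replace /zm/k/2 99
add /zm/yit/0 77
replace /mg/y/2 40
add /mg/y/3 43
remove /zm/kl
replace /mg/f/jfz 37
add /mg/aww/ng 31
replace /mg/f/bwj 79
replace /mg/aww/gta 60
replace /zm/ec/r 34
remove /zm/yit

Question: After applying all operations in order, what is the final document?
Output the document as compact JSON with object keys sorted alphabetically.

Answer: {"mg":{"aww":{"gta":60,"hmj":91,"ng":31},"f":{"bwj":79,"jfz":37},"tnf":{"ecg":5,"n":17,"rya":12},"y":[56,90,40,43]},"zm":{"ec":{"iul":95,"r":34,"yh":7},"k":[30,47,99,58,82]}}

Derivation:
After op 1 (remove /zm/yit/1): {"mg":{"aww":{"gta":14,"hmj":91},"f":{"bwj":29,"jfz":13},"tnf":{"ecg":5,"n":17,"rya":12},"y":[56,90,69]},"zm":{"ec":{"iul":95,"r":47,"yh":7},"k":[30,47,5,58,82],"kl":{"g":57,"i":8,"o":74,"ulv":39},"yit":[86,15,41,14]}}
After op 2 (replace /zm/k/2 99): {"mg":{"aww":{"gta":14,"hmj":91},"f":{"bwj":29,"jfz":13},"tnf":{"ecg":5,"n":17,"rya":12},"y":[56,90,69]},"zm":{"ec":{"iul":95,"r":47,"yh":7},"k":[30,47,99,58,82],"kl":{"g":57,"i":8,"o":74,"ulv":39},"yit":[86,15,41,14]}}
After op 3 (add /zm/yit/0 77): {"mg":{"aww":{"gta":14,"hmj":91},"f":{"bwj":29,"jfz":13},"tnf":{"ecg":5,"n":17,"rya":12},"y":[56,90,69]},"zm":{"ec":{"iul":95,"r":47,"yh":7},"k":[30,47,99,58,82],"kl":{"g":57,"i":8,"o":74,"ulv":39},"yit":[77,86,15,41,14]}}
After op 4 (replace /mg/y/2 40): {"mg":{"aww":{"gta":14,"hmj":91},"f":{"bwj":29,"jfz":13},"tnf":{"ecg":5,"n":17,"rya":12},"y":[56,90,40]},"zm":{"ec":{"iul":95,"r":47,"yh":7},"k":[30,47,99,58,82],"kl":{"g":57,"i":8,"o":74,"ulv":39},"yit":[77,86,15,41,14]}}
After op 5 (add /mg/y/3 43): {"mg":{"aww":{"gta":14,"hmj":91},"f":{"bwj":29,"jfz":13},"tnf":{"ecg":5,"n":17,"rya":12},"y":[56,90,40,43]},"zm":{"ec":{"iul":95,"r":47,"yh":7},"k":[30,47,99,58,82],"kl":{"g":57,"i":8,"o":74,"ulv":39},"yit":[77,86,15,41,14]}}
After op 6 (remove /zm/kl): {"mg":{"aww":{"gta":14,"hmj":91},"f":{"bwj":29,"jfz":13},"tnf":{"ecg":5,"n":17,"rya":12},"y":[56,90,40,43]},"zm":{"ec":{"iul":95,"r":47,"yh":7},"k":[30,47,99,58,82],"yit":[77,86,15,41,14]}}
After op 7 (replace /mg/f/jfz 37): {"mg":{"aww":{"gta":14,"hmj":91},"f":{"bwj":29,"jfz":37},"tnf":{"ecg":5,"n":17,"rya":12},"y":[56,90,40,43]},"zm":{"ec":{"iul":95,"r":47,"yh":7},"k":[30,47,99,58,82],"yit":[77,86,15,41,14]}}
After op 8 (add /mg/aww/ng 31): {"mg":{"aww":{"gta":14,"hmj":91,"ng":31},"f":{"bwj":29,"jfz":37},"tnf":{"ecg":5,"n":17,"rya":12},"y":[56,90,40,43]},"zm":{"ec":{"iul":95,"r":47,"yh":7},"k":[30,47,99,58,82],"yit":[77,86,15,41,14]}}
After op 9 (replace /mg/f/bwj 79): {"mg":{"aww":{"gta":14,"hmj":91,"ng":31},"f":{"bwj":79,"jfz":37},"tnf":{"ecg":5,"n":17,"rya":12},"y":[56,90,40,43]},"zm":{"ec":{"iul":95,"r":47,"yh":7},"k":[30,47,99,58,82],"yit":[77,86,15,41,14]}}
After op 10 (replace /mg/aww/gta 60): {"mg":{"aww":{"gta":60,"hmj":91,"ng":31},"f":{"bwj":79,"jfz":37},"tnf":{"ecg":5,"n":17,"rya":12},"y":[56,90,40,43]},"zm":{"ec":{"iul":95,"r":47,"yh":7},"k":[30,47,99,58,82],"yit":[77,86,15,41,14]}}
After op 11 (replace /zm/ec/r 34): {"mg":{"aww":{"gta":60,"hmj":91,"ng":31},"f":{"bwj":79,"jfz":37},"tnf":{"ecg":5,"n":17,"rya":12},"y":[56,90,40,43]},"zm":{"ec":{"iul":95,"r":34,"yh":7},"k":[30,47,99,58,82],"yit":[77,86,15,41,14]}}
After op 12 (remove /zm/yit): {"mg":{"aww":{"gta":60,"hmj":91,"ng":31},"f":{"bwj":79,"jfz":37},"tnf":{"ecg":5,"n":17,"rya":12},"y":[56,90,40,43]},"zm":{"ec":{"iul":95,"r":34,"yh":7},"k":[30,47,99,58,82]}}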